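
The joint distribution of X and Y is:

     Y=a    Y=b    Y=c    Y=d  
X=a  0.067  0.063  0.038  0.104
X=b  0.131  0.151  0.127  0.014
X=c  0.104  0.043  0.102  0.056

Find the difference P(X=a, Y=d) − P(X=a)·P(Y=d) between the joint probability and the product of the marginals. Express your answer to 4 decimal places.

P(X=a) = 0.067 + 0.063 + 0.038 + 0.104 = 0.272.
P(Y=d) = 0.104 + 0.014 + 0.056 = 0.174.
P(X=a, Y=d) − P(X=a)P(Y=d) = 0.104 − 0.272×0.174 = 0.0567.

0.0567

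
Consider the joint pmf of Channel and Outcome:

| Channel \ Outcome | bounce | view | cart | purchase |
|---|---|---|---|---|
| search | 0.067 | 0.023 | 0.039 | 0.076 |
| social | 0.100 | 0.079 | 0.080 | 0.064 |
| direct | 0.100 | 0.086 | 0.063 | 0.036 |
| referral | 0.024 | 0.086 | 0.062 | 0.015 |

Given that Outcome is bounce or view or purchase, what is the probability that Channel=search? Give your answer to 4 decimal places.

P(Outcome=bounce) = 0.067 + 0.100 + 0.100 + 0.024 = 0.291.
P(Outcome=view) = 0.023 + 0.079 + 0.086 + 0.086 = 0.274.
P(Outcome=purchase) = 0.076 + 0.064 + 0.036 + 0.015 = 0.191.
P(Outcome ∈ {bounce, view, purchase}) = 0.291 + 0.274 + 0.191 = 0.756; P(Channel=search, Outcome ∈ {bounce, view, purchase}) = 0.067 + 0.023 + 0.076 = 0.166.
P(Channel=search | Outcome ∈ {bounce, view, purchase}) = 0.166/0.756 = 0.2196.

0.2196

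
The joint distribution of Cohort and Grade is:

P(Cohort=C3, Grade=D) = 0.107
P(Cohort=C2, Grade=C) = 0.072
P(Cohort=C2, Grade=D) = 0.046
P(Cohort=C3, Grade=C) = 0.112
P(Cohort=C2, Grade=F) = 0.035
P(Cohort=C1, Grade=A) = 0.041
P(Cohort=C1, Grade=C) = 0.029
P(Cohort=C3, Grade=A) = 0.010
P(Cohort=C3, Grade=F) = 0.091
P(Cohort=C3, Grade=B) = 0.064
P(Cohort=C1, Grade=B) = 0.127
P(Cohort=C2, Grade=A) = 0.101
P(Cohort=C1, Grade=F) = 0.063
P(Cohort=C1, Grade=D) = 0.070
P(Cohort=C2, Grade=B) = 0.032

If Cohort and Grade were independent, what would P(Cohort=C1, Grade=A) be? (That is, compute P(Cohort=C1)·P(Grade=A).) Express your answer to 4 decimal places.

P(Cohort=C1) = 0.041 + 0.127 + 0.029 + 0.070 + 0.063 = 0.330.
P(Grade=A) = 0.041 + 0.101 + 0.010 = 0.152.
Product: 0.330 × 0.152 = 0.0502.

0.0502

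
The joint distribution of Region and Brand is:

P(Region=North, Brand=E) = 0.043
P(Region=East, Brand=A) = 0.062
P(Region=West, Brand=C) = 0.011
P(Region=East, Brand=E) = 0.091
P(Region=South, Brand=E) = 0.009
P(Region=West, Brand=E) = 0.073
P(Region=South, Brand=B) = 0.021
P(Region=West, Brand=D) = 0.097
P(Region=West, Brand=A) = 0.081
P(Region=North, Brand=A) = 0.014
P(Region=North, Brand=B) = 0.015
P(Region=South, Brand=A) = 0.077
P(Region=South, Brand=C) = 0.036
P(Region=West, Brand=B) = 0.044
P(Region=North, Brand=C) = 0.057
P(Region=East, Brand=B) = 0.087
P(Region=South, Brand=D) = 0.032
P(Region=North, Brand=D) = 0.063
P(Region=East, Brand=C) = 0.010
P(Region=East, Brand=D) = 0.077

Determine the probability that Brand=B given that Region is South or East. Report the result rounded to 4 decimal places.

P(Region=South) = 0.077 + 0.021 + 0.036 + 0.032 + 0.009 = 0.175.
P(Region=East) = 0.062 + 0.087 + 0.010 + 0.077 + 0.091 = 0.327.
P(Region ∈ {South, East}) = 0.175 + 0.327 = 0.502; P(Brand=B, Region ∈ {South, East}) = 0.021 + 0.087 = 0.108.
P(Brand=B | Region ∈ {South, East}) = 0.108/0.502 = 0.2151.

0.2151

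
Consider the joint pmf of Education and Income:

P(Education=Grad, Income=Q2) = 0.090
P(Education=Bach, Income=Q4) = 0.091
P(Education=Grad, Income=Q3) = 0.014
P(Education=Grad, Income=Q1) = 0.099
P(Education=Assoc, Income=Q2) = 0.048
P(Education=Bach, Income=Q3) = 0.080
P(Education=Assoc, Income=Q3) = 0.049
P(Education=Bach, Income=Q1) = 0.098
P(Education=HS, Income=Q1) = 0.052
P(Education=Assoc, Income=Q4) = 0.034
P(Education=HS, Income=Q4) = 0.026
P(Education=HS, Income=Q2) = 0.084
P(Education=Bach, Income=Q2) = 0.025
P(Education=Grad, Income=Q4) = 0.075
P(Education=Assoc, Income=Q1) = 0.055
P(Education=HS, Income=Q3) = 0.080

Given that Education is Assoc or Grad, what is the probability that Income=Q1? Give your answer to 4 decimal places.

P(Education=Assoc) = 0.055 + 0.048 + 0.049 + 0.034 = 0.186.
P(Education=Grad) = 0.099 + 0.090 + 0.014 + 0.075 = 0.278.
P(Education ∈ {Assoc, Grad}) = 0.186 + 0.278 = 0.464; P(Income=Q1, Education ∈ {Assoc, Grad}) = 0.055 + 0.099 = 0.154.
P(Income=Q1 | Education ∈ {Assoc, Grad}) = 0.154/0.464 = 0.3319.

0.3319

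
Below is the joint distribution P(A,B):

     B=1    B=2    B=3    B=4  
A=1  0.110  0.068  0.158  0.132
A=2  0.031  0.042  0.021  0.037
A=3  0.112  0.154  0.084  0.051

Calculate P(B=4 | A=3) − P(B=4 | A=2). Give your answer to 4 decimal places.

P(A=3) = 0.112 + 0.154 + 0.084 + 0.051 = 0.401; P(B=4 | A=3) = 0.051/0.401 = 0.12718.
P(A=2) = 0.031 + 0.042 + 0.021 + 0.037 = 0.131; P(B=4 | A=2) = 0.037/0.131 = 0.28244.
Difference = -0.1553.

-0.1553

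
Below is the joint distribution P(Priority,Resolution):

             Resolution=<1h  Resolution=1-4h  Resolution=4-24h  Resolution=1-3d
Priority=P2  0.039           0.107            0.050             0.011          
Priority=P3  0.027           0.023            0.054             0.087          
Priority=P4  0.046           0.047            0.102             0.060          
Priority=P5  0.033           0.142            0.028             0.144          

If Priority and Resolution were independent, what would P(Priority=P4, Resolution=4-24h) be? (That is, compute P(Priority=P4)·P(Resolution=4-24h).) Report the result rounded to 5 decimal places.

0.05967

P(Priority=P4) = 0.046 + 0.047 + 0.102 + 0.060 = 0.255.
P(Resolution=4-24h) = 0.050 + 0.054 + 0.102 + 0.028 = 0.234.
Product: 0.255 × 0.234 = 0.05967.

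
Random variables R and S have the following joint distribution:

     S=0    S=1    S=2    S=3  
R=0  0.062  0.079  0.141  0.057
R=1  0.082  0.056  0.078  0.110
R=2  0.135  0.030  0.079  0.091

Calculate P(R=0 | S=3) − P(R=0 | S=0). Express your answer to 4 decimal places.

P(S=3) = 0.057 + 0.110 + 0.091 = 0.258; P(R=0 | S=3) = 0.057/0.258 = 0.22093.
P(S=0) = 0.062 + 0.082 + 0.135 = 0.279; P(R=0 | S=0) = 0.062/0.279 = 0.22222.
Difference = -0.0013.

-0.0013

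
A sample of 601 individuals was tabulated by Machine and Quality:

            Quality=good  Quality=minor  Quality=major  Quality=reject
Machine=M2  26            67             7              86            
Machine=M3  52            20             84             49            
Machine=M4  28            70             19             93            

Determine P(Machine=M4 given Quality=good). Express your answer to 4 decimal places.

Total with Quality=good: 26 + 52 + 28 = 106.
P(Machine=M4 | Quality=good) = 28/106 = 0.2642.

0.2642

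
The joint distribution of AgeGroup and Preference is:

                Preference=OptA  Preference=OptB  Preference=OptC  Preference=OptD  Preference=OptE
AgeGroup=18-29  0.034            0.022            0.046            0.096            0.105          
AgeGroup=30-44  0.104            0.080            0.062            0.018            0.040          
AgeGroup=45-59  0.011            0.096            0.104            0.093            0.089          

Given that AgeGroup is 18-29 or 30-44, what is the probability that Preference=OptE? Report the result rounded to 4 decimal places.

P(AgeGroup=18-29) = 0.034 + 0.022 + 0.046 + 0.096 + 0.105 = 0.303.
P(AgeGroup=30-44) = 0.104 + 0.080 + 0.062 + 0.018 + 0.040 = 0.304.
P(AgeGroup ∈ {18-29, 30-44}) = 0.303 + 0.304 = 0.607; P(Preference=OptE, AgeGroup ∈ {18-29, 30-44}) = 0.105 + 0.040 = 0.145.
P(Preference=OptE | AgeGroup ∈ {18-29, 30-44}) = 0.145/0.607 = 0.2389.

0.2389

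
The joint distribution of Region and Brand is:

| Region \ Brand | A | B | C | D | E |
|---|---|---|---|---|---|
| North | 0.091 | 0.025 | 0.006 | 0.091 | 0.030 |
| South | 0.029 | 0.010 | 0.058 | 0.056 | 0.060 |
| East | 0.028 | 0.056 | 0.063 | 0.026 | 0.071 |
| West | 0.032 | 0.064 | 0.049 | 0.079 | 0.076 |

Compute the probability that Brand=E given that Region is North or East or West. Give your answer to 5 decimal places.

0.22490

P(Region=North) = 0.091 + 0.025 + 0.006 + 0.091 + 0.030 = 0.243.
P(Region=East) = 0.028 + 0.056 + 0.063 + 0.026 + 0.071 = 0.244.
P(Region=West) = 0.032 + 0.064 + 0.049 + 0.079 + 0.076 = 0.300.
P(Region ∈ {North, East, West}) = 0.243 + 0.244 + 0.300 = 0.787; P(Brand=E, Region ∈ {North, East, West}) = 0.030 + 0.071 + 0.076 = 0.177.
P(Brand=E | Region ∈ {North, East, West}) = 0.177/0.787 = 0.22490.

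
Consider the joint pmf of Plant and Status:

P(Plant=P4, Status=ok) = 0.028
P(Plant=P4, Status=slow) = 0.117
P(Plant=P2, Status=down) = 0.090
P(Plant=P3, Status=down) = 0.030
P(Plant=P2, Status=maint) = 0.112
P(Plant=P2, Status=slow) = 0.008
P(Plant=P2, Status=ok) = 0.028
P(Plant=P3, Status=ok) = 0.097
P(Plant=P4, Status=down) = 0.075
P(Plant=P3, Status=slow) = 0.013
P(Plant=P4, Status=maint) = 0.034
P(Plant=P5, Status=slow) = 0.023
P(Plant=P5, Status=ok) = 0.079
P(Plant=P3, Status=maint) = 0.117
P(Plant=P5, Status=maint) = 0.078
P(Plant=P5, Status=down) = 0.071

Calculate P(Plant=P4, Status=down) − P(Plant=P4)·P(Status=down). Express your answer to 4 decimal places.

P(Plant=P4) = 0.028 + 0.117 + 0.075 + 0.034 = 0.254.
P(Status=down) = 0.090 + 0.030 + 0.075 + 0.071 = 0.266.
P(Plant=P4, Status=down) − P(Plant=P4)P(Status=down) = 0.075 − 0.254×0.266 = 0.0074.

0.0074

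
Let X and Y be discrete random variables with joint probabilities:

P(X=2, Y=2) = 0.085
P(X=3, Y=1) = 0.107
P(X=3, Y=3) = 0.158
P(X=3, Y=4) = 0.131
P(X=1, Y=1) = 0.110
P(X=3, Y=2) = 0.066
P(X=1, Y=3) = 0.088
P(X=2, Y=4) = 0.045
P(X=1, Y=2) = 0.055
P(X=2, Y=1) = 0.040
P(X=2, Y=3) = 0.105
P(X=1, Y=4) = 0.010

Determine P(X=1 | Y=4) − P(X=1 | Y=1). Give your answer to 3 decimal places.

-0.374

P(Y=4) = 0.010 + 0.045 + 0.131 = 0.186; P(X=1 | Y=4) = 0.010/0.186 = 0.0538.
P(Y=1) = 0.110 + 0.040 + 0.107 = 0.257; P(X=1 | Y=1) = 0.110/0.257 = 0.4280.
Difference = -0.374.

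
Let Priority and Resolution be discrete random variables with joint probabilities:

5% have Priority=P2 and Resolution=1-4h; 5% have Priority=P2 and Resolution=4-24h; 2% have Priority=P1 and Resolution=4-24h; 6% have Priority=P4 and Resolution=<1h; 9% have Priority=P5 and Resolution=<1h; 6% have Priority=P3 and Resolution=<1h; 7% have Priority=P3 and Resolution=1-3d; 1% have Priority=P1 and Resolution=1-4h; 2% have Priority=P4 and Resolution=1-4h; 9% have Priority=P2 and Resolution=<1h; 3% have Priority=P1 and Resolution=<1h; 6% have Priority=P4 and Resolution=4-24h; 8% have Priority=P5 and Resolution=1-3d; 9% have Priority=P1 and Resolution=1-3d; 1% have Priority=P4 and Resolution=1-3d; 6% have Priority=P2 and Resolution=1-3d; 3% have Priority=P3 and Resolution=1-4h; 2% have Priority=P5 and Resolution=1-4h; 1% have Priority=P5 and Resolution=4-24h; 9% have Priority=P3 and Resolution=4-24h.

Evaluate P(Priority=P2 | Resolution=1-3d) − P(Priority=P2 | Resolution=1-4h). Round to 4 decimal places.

-0.1911

P(Resolution=1-3d) = 0.09 + 0.06 + 0.07 + 0.01 + 0.08 = 0.31; P(Priority=P2 | Resolution=1-3d) = 0.06/0.31 = 0.19355.
P(Resolution=1-4h) = 0.01 + 0.05 + 0.03 + 0.02 + 0.02 = 0.13; P(Priority=P2 | Resolution=1-4h) = 0.05/0.13 = 0.38462.
Difference = -0.1911.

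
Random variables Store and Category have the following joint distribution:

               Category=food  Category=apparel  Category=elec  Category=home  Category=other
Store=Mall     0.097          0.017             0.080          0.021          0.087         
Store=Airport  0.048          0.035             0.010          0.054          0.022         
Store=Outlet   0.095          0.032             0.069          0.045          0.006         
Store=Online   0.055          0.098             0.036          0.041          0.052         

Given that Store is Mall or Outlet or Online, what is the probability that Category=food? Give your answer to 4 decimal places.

P(Store=Mall) = 0.097 + 0.017 + 0.080 + 0.021 + 0.087 = 0.302.
P(Store=Outlet) = 0.095 + 0.032 + 0.069 + 0.045 + 0.006 = 0.247.
P(Store=Online) = 0.055 + 0.098 + 0.036 + 0.041 + 0.052 = 0.282.
P(Store ∈ {Mall, Outlet, Online}) = 0.302 + 0.247 + 0.282 = 0.831; P(Category=food, Store ∈ {Mall, Outlet, Online}) = 0.097 + 0.095 + 0.055 = 0.247.
P(Category=food | Store ∈ {Mall, Outlet, Online}) = 0.247/0.831 = 0.2972.

0.2972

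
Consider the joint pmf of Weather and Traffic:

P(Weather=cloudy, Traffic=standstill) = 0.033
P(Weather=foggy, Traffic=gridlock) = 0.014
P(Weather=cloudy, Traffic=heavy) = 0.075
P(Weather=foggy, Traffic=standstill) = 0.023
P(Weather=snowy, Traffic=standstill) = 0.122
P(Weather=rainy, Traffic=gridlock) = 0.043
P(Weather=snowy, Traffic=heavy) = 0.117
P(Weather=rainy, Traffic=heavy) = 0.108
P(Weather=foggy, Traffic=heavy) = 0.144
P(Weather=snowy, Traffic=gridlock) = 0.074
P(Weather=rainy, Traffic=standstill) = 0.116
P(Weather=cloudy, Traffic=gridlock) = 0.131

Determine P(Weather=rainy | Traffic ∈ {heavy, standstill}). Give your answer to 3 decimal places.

0.304

P(Traffic=heavy) = 0.075 + 0.108 + 0.117 + 0.144 = 0.444.
P(Traffic=standstill) = 0.033 + 0.116 + 0.122 + 0.023 = 0.294.
P(Traffic ∈ {heavy, standstill}) = 0.444 + 0.294 = 0.738; P(Weather=rainy, Traffic ∈ {heavy, standstill}) = 0.108 + 0.116 = 0.224.
P(Weather=rainy | Traffic ∈ {heavy, standstill}) = 0.224/0.738 = 0.304.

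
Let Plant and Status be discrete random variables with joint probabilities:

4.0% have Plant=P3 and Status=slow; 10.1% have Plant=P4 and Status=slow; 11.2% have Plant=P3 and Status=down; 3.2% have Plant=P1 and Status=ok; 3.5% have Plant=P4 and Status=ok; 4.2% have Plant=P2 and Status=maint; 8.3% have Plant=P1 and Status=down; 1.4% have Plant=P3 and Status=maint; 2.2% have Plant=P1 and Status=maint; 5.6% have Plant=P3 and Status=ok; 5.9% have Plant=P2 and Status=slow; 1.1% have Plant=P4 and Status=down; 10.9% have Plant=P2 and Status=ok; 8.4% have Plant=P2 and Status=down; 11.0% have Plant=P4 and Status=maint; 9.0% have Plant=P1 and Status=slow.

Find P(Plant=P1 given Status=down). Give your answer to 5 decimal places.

0.28621

P(Status=down) = 0.083 + 0.084 + 0.112 + 0.011 = 0.290.
P(Plant=P1 | Status=down) = 0.083/0.290 = 0.28621.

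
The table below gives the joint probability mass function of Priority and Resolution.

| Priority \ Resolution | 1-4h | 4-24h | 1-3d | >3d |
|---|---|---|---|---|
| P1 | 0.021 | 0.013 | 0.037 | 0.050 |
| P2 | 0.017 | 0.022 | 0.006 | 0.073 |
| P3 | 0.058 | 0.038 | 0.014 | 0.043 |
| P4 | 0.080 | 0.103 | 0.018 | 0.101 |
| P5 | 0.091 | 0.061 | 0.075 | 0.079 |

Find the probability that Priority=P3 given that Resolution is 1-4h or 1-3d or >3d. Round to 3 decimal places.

P(Resolution=1-4h) = 0.021 + 0.017 + 0.058 + 0.080 + 0.091 = 0.267.
P(Resolution=1-3d) = 0.037 + 0.006 + 0.014 + 0.018 + 0.075 = 0.150.
P(Resolution=>3d) = 0.050 + 0.073 + 0.043 + 0.101 + 0.079 = 0.346.
P(Resolution ∈ {1-4h, 1-3d, >3d}) = 0.267 + 0.150 + 0.346 = 0.763; P(Priority=P3, Resolution ∈ {1-4h, 1-3d, >3d}) = 0.058 + 0.014 + 0.043 = 0.115.
P(Priority=P3 | Resolution ∈ {1-4h, 1-3d, >3d}) = 0.115/0.763 = 0.151.

0.151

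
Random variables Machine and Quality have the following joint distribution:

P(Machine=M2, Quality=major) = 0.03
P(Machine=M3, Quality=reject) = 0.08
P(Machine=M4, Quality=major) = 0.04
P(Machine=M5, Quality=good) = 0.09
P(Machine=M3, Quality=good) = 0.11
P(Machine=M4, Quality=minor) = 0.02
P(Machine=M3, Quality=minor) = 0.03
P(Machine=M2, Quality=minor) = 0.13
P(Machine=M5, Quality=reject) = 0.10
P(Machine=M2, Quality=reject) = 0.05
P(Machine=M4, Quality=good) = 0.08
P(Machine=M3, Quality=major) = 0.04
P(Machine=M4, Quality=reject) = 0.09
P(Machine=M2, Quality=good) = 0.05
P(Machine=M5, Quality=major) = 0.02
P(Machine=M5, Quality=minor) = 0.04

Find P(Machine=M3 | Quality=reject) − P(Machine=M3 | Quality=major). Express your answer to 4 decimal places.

P(Quality=reject) = 0.05 + 0.08 + 0.09 + 0.10 = 0.32; P(Machine=M3 | Quality=reject) = 0.08/0.32 = 0.25000.
P(Quality=major) = 0.03 + 0.04 + 0.04 + 0.02 = 0.13; P(Machine=M3 | Quality=major) = 0.04/0.13 = 0.30769.
Difference = -0.0577.

-0.0577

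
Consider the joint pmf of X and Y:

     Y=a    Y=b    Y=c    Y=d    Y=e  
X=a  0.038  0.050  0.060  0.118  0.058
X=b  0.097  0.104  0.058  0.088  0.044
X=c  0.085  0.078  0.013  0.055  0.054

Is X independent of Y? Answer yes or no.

P(X=a) = 0.324 and P(Y=d) = 0.261, so their product is 0.08456, but P(X=a, Y=d) = 0.118. Since these differ, X and Y are not independent.

no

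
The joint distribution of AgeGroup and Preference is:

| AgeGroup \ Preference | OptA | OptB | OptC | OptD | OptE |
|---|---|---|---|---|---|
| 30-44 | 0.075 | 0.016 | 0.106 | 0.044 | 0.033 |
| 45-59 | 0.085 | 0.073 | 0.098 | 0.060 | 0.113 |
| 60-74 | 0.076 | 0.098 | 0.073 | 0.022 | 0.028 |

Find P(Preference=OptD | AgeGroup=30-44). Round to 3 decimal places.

P(AgeGroup=30-44) = 0.075 + 0.016 + 0.106 + 0.044 + 0.033 = 0.274.
P(Preference=OptD | AgeGroup=30-44) = 0.044/0.274 = 0.161.

0.161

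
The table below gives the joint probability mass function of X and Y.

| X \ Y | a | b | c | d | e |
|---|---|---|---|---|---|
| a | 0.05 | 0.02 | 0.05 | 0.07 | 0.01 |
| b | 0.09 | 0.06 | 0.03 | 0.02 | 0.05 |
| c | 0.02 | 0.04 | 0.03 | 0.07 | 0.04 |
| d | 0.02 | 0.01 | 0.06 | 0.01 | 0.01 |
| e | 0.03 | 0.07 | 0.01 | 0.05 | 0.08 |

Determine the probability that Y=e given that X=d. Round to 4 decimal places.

P(X=d) = 0.02 + 0.01 + 0.06 + 0.01 + 0.01 = 0.11.
P(Y=e | X=d) = 0.01/0.11 = 0.0909.

0.0909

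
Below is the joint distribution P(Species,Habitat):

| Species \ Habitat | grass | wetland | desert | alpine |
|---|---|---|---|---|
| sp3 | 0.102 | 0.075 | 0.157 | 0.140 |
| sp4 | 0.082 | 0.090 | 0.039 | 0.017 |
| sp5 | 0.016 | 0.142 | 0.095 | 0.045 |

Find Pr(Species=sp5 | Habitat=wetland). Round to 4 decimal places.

0.4625

P(Habitat=wetland) = 0.075 + 0.090 + 0.142 = 0.307.
P(Species=sp5 | Habitat=wetland) = 0.142/0.307 = 0.4625.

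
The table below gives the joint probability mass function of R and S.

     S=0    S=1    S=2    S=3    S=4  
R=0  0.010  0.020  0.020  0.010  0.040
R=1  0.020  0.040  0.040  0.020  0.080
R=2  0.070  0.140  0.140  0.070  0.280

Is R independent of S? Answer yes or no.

Every cell satisfies P(R,S) = P(R)·P(S). For instance P(R=2) = 0.700, P(S=1) = 0.200, and 0.700×0.200 = 0.140 matches the joint entry. So R and S are independent.

yes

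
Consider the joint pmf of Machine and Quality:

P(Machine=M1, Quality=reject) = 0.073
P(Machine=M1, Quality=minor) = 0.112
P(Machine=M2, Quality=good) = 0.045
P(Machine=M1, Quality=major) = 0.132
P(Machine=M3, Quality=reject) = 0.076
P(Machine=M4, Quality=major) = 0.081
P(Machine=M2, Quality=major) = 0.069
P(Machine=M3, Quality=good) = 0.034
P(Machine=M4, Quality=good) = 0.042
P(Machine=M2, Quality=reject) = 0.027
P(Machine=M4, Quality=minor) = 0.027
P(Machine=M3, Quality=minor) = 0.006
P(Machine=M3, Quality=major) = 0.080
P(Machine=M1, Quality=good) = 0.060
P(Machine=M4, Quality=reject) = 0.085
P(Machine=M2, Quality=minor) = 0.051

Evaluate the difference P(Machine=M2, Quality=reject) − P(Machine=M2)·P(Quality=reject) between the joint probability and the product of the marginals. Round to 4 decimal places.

-0.0231

P(Machine=M2) = 0.045 + 0.051 + 0.069 + 0.027 = 0.192.
P(Quality=reject) = 0.073 + 0.027 + 0.076 + 0.085 = 0.261.
P(Machine=M2, Quality=reject) − P(Machine=M2)P(Quality=reject) = 0.027 − 0.192×0.261 = -0.0231.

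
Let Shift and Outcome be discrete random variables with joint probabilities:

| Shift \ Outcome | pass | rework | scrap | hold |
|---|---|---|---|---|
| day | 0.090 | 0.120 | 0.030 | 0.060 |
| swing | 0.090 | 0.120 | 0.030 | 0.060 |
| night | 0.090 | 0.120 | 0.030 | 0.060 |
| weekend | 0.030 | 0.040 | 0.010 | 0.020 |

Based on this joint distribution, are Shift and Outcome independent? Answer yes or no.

Every cell satisfies P(Shift,Outcome) = P(Shift)·P(Outcome). For instance P(Shift=weekend) = 0.100, P(Outcome=scrap) = 0.100, and 0.100×0.100 = 0.010 matches the joint entry. So Shift and Outcome are independent.

yes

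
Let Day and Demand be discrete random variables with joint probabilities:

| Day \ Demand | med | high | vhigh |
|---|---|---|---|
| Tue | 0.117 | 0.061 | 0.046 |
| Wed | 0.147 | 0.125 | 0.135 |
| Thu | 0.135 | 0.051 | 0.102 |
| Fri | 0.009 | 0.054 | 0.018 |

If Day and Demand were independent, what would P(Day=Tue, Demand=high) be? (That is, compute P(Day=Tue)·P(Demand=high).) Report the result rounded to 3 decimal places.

0.065

P(Day=Tue) = 0.117 + 0.061 + 0.046 = 0.224.
P(Demand=high) = 0.061 + 0.125 + 0.051 + 0.054 = 0.291.
Product: 0.224 × 0.291 = 0.065.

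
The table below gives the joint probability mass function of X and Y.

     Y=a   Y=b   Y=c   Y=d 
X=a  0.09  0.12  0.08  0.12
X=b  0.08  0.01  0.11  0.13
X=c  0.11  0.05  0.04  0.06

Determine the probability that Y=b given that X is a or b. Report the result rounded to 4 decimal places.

0.1757

P(X=a) = 0.09 + 0.12 + 0.08 + 0.12 = 0.41.
P(X=b) = 0.08 + 0.01 + 0.11 + 0.13 = 0.33.
P(X ∈ {a, b}) = 0.41 + 0.33 = 0.74; P(Y=b, X ∈ {a, b}) = 0.12 + 0.01 = 0.13.
P(Y=b | X ∈ {a, b}) = 0.13/0.74 = 0.1757.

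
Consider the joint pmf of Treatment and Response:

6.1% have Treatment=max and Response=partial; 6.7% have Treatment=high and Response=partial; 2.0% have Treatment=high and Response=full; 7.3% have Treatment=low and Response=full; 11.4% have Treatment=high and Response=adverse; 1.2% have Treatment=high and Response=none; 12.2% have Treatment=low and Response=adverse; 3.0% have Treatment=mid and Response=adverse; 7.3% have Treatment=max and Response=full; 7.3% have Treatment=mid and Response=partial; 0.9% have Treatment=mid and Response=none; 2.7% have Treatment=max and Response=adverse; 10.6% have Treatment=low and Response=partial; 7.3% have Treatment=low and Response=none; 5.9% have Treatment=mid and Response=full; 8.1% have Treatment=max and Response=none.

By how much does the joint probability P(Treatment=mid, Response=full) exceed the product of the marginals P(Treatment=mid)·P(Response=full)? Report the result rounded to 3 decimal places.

0.021

P(Treatment=mid) = 0.009 + 0.073 + 0.059 + 0.030 = 0.171.
P(Response=full) = 0.073 + 0.059 + 0.020 + 0.073 = 0.225.
P(Treatment=mid, Response=full) − P(Treatment=mid)P(Response=full) = 0.059 − 0.171×0.225 = 0.021.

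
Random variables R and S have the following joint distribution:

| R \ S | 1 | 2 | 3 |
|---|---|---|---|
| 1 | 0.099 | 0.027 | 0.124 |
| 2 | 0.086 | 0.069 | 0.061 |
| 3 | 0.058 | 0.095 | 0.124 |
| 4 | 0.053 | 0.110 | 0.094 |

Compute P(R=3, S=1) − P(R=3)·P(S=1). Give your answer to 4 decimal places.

P(R=3) = 0.058 + 0.095 + 0.124 = 0.277.
P(S=1) = 0.099 + 0.086 + 0.058 + 0.053 = 0.296.
P(R=3, S=1) − P(R=3)P(S=1) = 0.058 − 0.277×0.296 = -0.0240.

-0.0240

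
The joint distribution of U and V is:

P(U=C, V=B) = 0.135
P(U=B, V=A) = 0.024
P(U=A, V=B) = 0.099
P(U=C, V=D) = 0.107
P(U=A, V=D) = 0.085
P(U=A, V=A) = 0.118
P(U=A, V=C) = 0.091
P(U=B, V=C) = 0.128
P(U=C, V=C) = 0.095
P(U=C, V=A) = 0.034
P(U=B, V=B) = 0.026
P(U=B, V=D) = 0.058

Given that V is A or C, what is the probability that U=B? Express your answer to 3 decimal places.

0.310

P(V=A) = 0.118 + 0.024 + 0.034 = 0.176.
P(V=C) = 0.091 + 0.128 + 0.095 = 0.314.
P(V ∈ {A, C}) = 0.176 + 0.314 = 0.490; P(U=B, V ∈ {A, C}) = 0.024 + 0.128 = 0.152.
P(U=B | V ∈ {A, C}) = 0.152/0.490 = 0.310.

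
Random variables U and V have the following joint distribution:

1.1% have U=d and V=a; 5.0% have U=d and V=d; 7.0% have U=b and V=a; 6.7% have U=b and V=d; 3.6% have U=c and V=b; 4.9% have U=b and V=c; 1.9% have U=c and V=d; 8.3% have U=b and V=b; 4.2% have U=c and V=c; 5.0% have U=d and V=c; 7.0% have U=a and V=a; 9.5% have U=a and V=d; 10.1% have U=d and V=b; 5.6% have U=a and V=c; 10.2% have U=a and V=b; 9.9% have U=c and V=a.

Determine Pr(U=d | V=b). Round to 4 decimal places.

P(V=b) = 0.102 + 0.083 + 0.036 + 0.101 = 0.322.
P(U=d | V=b) = 0.101/0.322 = 0.3137.

0.3137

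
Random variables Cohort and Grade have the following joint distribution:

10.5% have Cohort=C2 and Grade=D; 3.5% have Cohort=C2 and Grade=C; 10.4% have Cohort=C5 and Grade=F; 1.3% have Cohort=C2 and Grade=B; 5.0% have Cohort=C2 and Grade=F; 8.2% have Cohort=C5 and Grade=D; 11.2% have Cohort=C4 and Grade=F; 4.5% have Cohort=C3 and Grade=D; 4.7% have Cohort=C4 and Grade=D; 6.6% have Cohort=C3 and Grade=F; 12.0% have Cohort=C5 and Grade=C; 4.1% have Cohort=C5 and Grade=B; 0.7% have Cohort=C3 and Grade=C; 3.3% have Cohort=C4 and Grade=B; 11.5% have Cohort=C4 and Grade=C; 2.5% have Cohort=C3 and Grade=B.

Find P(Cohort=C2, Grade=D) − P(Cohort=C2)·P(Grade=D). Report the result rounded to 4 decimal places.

P(Cohort=C2) = 0.013 + 0.035 + 0.105 + 0.050 = 0.203.
P(Grade=D) = 0.105 + 0.045 + 0.047 + 0.082 = 0.279.
P(Cohort=C2, Grade=D) − P(Cohort=C2)P(Grade=D) = 0.105 − 0.203×0.279 = 0.0484.

0.0484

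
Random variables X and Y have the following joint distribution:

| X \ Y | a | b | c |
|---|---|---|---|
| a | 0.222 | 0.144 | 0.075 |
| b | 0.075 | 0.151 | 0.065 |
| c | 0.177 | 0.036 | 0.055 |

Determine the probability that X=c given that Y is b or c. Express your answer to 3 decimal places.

0.173

P(Y=b) = 0.144 + 0.151 + 0.036 = 0.331.
P(Y=c) = 0.075 + 0.065 + 0.055 = 0.195.
P(Y ∈ {b, c}) = 0.331 + 0.195 = 0.526; P(X=c, Y ∈ {b, c}) = 0.036 + 0.055 = 0.091.
P(X=c | Y ∈ {b, c}) = 0.091/0.526 = 0.173.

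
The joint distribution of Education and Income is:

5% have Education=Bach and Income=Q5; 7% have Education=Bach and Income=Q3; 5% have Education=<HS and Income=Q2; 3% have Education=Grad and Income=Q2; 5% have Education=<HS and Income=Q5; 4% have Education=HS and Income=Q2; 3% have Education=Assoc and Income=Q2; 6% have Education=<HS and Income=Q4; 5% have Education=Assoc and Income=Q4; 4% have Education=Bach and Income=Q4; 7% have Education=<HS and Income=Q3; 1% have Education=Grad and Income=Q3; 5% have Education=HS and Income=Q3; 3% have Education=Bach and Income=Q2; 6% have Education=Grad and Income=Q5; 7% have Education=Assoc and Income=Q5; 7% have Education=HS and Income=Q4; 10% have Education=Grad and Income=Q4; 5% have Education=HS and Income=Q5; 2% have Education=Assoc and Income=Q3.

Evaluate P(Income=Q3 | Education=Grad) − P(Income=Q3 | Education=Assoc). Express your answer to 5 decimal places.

P(Education=Grad) = 0.03 + 0.01 + 0.10 + 0.06 = 0.20; P(Income=Q3 | Education=Grad) = 0.01/0.20 = 0.050000.
P(Education=Assoc) = 0.03 + 0.02 + 0.05 + 0.07 = 0.17; P(Income=Q3 | Education=Assoc) = 0.02/0.17 = 0.117647.
Difference = -0.06765.

-0.06765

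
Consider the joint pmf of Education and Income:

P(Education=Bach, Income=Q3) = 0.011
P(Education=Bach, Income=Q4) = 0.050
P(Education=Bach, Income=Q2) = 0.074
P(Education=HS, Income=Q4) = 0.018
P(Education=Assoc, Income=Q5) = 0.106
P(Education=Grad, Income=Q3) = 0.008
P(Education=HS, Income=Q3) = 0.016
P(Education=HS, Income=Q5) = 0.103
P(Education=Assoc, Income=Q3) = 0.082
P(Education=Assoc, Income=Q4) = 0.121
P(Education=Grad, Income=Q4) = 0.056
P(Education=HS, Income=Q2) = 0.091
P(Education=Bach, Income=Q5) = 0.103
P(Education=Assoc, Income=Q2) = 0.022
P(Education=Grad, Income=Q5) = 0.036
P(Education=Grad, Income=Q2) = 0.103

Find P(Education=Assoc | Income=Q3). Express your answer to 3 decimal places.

P(Income=Q3) = 0.016 + 0.082 + 0.011 + 0.008 = 0.117.
P(Education=Assoc | Income=Q3) = 0.082/0.117 = 0.701.

0.701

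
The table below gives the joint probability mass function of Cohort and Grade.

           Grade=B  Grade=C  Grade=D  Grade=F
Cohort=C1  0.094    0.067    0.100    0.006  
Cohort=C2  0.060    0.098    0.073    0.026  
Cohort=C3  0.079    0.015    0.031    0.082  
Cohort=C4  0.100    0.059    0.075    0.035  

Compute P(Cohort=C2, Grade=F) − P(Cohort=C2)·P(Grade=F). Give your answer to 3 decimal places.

P(Cohort=C2) = 0.060 + 0.098 + 0.073 + 0.026 = 0.257.
P(Grade=F) = 0.006 + 0.026 + 0.082 + 0.035 = 0.149.
P(Cohort=C2, Grade=F) − P(Cohort=C2)P(Grade=F) = 0.026 − 0.257×0.149 = -0.012.

-0.012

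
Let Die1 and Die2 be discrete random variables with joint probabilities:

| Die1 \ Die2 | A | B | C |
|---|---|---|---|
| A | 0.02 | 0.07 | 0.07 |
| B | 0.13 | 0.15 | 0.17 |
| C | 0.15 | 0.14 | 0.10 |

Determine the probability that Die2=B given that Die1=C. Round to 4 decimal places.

P(Die1=C) = 0.15 + 0.14 + 0.10 = 0.39.
P(Die2=B | Die1=C) = 0.14/0.39 = 0.3590.

0.3590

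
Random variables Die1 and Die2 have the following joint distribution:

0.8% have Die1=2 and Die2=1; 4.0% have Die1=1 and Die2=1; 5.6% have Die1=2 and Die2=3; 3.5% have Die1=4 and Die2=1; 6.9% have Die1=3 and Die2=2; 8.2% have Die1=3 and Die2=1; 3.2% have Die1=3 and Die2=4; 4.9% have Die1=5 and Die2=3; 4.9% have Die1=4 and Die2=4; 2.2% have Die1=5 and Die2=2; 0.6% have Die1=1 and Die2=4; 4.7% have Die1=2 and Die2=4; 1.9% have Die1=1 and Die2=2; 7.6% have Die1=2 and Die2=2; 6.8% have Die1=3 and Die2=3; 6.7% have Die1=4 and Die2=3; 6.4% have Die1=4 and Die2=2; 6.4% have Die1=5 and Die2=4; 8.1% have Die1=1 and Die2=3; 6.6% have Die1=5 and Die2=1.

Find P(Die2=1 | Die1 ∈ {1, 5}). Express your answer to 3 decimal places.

0.305

P(Die1=1) = 0.040 + 0.019 + 0.081 + 0.006 = 0.146.
P(Die1=5) = 0.066 + 0.022 + 0.049 + 0.064 = 0.201.
P(Die1 ∈ {1, 5}) = 0.146 + 0.201 = 0.347; P(Die2=1, Die1 ∈ {1, 5}) = 0.040 + 0.066 = 0.106.
P(Die2=1 | Die1 ∈ {1, 5}) = 0.106/0.347 = 0.305.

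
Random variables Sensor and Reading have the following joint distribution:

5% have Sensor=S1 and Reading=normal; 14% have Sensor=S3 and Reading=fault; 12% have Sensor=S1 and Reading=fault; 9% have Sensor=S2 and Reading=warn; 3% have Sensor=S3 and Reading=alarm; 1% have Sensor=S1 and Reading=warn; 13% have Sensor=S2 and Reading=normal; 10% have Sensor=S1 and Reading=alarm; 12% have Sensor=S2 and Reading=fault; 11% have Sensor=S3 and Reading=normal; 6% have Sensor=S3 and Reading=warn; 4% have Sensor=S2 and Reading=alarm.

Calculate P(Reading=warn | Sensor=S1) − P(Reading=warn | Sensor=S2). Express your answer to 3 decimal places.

-0.201

P(Sensor=S1) = 0.05 + 0.01 + 0.10 + 0.12 = 0.28; P(Reading=warn | Sensor=S1) = 0.01/0.28 = 0.0357.
P(Sensor=S2) = 0.13 + 0.09 + 0.04 + 0.12 = 0.38; P(Reading=warn | Sensor=S2) = 0.09/0.38 = 0.2368.
Difference = -0.201.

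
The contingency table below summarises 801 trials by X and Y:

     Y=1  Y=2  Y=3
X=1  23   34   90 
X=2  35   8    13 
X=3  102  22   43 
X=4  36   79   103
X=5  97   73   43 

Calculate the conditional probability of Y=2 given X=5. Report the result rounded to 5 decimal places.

0.34272

Total with X=5: 97 + 73 + 43 = 213.
P(Y=2 | X=5) = 73/213 = 0.34272.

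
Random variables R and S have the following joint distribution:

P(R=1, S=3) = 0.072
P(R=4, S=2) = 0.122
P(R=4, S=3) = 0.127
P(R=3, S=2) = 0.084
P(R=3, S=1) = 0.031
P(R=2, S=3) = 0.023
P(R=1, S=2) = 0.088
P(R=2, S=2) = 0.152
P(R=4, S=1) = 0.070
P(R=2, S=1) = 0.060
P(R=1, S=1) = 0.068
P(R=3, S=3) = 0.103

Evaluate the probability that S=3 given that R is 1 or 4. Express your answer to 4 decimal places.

0.3638

P(R=1) = 0.068 + 0.088 + 0.072 = 0.228.
P(R=4) = 0.070 + 0.122 + 0.127 = 0.319.
P(R ∈ {1, 4}) = 0.228 + 0.319 = 0.547; P(S=3, R ∈ {1, 4}) = 0.072 + 0.127 = 0.199.
P(S=3 | R ∈ {1, 4}) = 0.199/0.547 = 0.3638.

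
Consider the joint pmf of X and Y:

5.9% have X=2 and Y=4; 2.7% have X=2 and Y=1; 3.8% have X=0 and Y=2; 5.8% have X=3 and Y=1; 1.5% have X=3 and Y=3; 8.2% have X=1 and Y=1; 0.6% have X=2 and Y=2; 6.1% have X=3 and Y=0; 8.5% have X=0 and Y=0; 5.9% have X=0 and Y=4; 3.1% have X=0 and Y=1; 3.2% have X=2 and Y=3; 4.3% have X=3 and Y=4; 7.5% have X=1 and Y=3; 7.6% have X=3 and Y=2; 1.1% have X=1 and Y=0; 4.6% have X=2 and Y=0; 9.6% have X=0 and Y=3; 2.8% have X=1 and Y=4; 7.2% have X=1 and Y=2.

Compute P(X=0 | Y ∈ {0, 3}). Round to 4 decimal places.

P(Y=0) = 0.085 + 0.011 + 0.046 + 0.061 = 0.203.
P(Y=3) = 0.096 + 0.075 + 0.032 + 0.015 = 0.218.
P(Y ∈ {0, 3}) = 0.203 + 0.218 = 0.421; P(X=0, Y ∈ {0, 3}) = 0.085 + 0.096 = 0.181.
P(X=0 | Y ∈ {0, 3}) = 0.181/0.421 = 0.4299.

0.4299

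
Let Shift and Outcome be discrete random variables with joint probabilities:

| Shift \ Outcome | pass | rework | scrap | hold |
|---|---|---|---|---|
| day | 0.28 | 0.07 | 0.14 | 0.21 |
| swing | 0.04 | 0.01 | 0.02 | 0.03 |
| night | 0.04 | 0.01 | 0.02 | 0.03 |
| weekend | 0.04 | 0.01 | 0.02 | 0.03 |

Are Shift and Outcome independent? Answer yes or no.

Every cell satisfies P(Shift,Outcome) = P(Shift)·P(Outcome). For instance P(Shift=swing) = 0.10, P(Outcome=scrap) = 0.20, and 0.10×0.20 = 0.02 matches the joint entry. So Shift and Outcome are independent.

yes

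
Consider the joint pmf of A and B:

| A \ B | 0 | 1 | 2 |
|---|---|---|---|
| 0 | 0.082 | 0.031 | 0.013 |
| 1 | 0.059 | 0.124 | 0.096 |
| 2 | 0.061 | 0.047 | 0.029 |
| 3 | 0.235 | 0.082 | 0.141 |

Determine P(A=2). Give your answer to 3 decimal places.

P(A=2) = 0.061 + 0.047 + 0.029 = 0.137.

0.137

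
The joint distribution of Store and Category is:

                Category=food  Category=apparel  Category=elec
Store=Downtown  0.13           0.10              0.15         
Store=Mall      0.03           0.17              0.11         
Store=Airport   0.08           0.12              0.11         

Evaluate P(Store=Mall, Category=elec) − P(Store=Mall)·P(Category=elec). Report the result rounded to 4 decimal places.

-0.0047

P(Store=Mall) = 0.03 + 0.17 + 0.11 = 0.31.
P(Category=elec) = 0.15 + 0.11 + 0.11 = 0.37.
P(Store=Mall, Category=elec) − P(Store=Mall)P(Category=elec) = 0.11 − 0.31×0.37 = -0.0047.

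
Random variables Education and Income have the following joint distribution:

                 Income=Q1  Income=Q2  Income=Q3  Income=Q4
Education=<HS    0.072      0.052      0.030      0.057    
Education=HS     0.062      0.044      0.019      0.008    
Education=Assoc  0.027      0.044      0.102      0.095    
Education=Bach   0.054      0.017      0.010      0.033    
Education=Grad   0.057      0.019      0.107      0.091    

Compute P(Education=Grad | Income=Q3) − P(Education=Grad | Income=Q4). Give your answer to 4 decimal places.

P(Income=Q3) = 0.030 + 0.019 + 0.102 + 0.010 + 0.107 = 0.268; P(Education=Grad | Income=Q3) = 0.107/0.268 = 0.39925.
P(Income=Q4) = 0.057 + 0.008 + 0.095 + 0.033 + 0.091 = 0.284; P(Education=Grad | Income=Q4) = 0.091/0.284 = 0.32042.
Difference = 0.0788.

0.0788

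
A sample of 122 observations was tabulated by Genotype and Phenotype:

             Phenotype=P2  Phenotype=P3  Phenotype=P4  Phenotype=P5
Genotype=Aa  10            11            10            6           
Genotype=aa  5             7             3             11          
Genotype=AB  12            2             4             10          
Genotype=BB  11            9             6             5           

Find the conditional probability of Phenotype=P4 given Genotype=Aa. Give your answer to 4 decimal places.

Total with Genotype=Aa: 10 + 11 + 10 + 6 = 37.
P(Phenotype=P4 | Genotype=Aa) = 10/37 = 0.2703.

0.2703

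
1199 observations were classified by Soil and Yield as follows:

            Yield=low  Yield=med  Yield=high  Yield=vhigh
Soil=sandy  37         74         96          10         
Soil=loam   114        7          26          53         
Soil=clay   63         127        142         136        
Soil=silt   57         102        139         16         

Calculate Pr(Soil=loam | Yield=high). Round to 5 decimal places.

Total with Yield=high: 96 + 26 + 142 + 139 = 403.
P(Soil=loam | Yield=high) = 26/403 = 0.06452.

0.06452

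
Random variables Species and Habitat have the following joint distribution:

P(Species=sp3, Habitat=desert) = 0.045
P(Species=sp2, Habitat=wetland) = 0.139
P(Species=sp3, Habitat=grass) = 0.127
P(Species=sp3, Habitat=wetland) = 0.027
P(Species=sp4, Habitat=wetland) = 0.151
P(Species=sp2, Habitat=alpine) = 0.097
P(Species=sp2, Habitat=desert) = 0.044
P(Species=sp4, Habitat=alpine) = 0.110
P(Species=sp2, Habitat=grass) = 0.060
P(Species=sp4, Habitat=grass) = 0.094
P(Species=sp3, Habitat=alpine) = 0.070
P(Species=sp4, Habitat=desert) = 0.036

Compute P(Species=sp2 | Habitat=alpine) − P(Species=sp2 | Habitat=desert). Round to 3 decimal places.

P(Habitat=alpine) = 0.097 + 0.070 + 0.110 = 0.277; P(Species=sp2 | Habitat=alpine) = 0.097/0.277 = 0.3502.
P(Habitat=desert) = 0.044 + 0.045 + 0.036 = 0.125; P(Species=sp2 | Habitat=desert) = 0.044/0.125 = 0.3520.
Difference = -0.002.

-0.002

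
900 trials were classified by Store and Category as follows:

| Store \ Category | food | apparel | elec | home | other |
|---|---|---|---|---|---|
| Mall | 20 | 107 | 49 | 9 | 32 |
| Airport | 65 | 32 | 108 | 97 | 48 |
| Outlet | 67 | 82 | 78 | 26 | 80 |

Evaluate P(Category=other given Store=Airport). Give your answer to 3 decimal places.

0.137

Total with Store=Airport: 65 + 32 + 108 + 97 + 48 = 350.
P(Category=other | Store=Airport) = 48/350 = 0.137.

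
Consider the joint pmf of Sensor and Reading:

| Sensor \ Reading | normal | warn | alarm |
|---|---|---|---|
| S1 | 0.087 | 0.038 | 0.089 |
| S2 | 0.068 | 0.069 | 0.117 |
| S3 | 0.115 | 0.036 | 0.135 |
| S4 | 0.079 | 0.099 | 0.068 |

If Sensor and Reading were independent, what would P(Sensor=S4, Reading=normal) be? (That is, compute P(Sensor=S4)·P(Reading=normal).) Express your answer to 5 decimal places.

P(Sensor=S4) = 0.079 + 0.099 + 0.068 = 0.246.
P(Reading=normal) = 0.087 + 0.068 + 0.115 + 0.079 = 0.349.
Product: 0.246 × 0.349 = 0.08585.

0.08585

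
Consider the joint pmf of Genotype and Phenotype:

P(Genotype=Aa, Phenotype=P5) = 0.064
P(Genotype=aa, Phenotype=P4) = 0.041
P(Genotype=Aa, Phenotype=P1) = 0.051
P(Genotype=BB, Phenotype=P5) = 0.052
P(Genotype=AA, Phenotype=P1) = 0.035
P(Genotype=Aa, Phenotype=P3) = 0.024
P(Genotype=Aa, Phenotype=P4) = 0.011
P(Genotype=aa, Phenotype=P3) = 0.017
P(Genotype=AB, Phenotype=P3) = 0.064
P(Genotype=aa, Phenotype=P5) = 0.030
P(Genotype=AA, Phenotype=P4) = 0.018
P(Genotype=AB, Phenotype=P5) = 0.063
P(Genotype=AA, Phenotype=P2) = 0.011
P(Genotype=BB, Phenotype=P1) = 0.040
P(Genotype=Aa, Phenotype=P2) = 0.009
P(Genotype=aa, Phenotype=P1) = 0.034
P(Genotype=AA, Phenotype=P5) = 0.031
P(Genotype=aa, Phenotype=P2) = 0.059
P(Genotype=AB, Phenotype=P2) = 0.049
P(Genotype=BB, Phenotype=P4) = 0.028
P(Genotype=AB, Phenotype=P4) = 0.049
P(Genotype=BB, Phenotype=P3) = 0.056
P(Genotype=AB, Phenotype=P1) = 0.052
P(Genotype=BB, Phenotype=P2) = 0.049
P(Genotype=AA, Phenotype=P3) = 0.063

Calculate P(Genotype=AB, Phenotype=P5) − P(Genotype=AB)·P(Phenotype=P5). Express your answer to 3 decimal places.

P(Genotype=AB) = 0.052 + 0.049 + 0.064 + 0.049 + 0.063 = 0.277.
P(Phenotype=P5) = 0.031 + 0.064 + 0.030 + 0.063 + 0.052 = 0.240.
P(Genotype=AB, Phenotype=P5) − P(Genotype=AB)P(Phenotype=P5) = 0.063 − 0.277×0.240 = -0.003.

-0.003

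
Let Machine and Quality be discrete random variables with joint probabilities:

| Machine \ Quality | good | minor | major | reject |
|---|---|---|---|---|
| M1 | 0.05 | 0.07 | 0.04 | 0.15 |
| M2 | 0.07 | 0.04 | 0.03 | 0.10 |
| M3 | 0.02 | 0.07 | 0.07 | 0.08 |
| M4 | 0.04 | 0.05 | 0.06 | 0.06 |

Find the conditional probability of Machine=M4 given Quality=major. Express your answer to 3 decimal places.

0.300

P(Quality=major) = 0.04 + 0.03 + 0.07 + 0.06 = 0.20.
P(Machine=M4 | Quality=major) = 0.06/0.20 = 0.300.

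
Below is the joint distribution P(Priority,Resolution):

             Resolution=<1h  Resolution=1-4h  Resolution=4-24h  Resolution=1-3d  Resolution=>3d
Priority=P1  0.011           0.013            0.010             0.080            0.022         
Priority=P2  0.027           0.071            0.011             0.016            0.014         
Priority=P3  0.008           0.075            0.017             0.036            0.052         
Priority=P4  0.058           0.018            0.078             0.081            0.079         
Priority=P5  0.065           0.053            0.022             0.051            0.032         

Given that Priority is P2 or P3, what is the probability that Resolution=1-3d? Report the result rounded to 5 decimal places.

0.15902

P(Priority=P2) = 0.027 + 0.071 + 0.011 + 0.016 + 0.014 = 0.139.
P(Priority=P3) = 0.008 + 0.075 + 0.017 + 0.036 + 0.052 = 0.188.
P(Priority ∈ {P2, P3}) = 0.139 + 0.188 = 0.327; P(Resolution=1-3d, Priority ∈ {P2, P3}) = 0.016 + 0.036 = 0.052.
P(Resolution=1-3d | Priority ∈ {P2, P3}) = 0.052/0.327 = 0.15902.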